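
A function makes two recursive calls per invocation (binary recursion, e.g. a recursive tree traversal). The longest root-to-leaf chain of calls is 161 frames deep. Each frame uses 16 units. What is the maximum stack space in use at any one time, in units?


Binary recursion: the two calls run one after the other, so only one root-to-leaf chain of frames is on the stack at a time.
Maximum depth (longest chain) = 161 frames
Each frame = 16 units
Max stack space = 161 * 16 = 2576


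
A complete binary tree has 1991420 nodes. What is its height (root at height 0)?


In a complete binary tree, level k holds nodes 2^k .. 2^(k+1)-1 (1-indexed).
Height = floor(log2(n)) = floor(log2(1991420)) = 20
Check: 2^20 = 1048576 <= 1991420 < 2097152 = 2^21


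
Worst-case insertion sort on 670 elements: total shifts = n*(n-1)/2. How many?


Sum of shifts = 1 + 2 + 3 + ... + 669
= 670 * 669 / 2
= 448230 / 2
= 224115


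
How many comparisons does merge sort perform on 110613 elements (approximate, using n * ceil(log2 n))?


Recursion depth: ceil(log2(110613)) = 17
Each recursion level merges n = 110613 elements
Total = 110613 * 17 = 1880421


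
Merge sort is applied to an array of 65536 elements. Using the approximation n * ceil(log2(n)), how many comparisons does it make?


Merge sort divides the array into halves recursively.
Number of levels = ceil(log2(65536)) = 16
At each level, approximately n = 65536 comparisons are needed for merging.
Total comparisons ~ n * ceil(log2(n)) = 65536 * 16 = 1048576


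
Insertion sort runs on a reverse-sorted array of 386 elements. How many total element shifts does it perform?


Sum of shifts = 1 + 2 + 3 + ... + 385
= 386 * 385 / 2
= 148610 / 2
= 74305


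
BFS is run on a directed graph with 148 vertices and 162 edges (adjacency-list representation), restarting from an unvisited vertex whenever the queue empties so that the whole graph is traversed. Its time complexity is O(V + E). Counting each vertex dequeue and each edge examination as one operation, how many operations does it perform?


A full BFS traversal dequeues each vertex exactly once and examines each directed edge exactly once.
V = 148 (vertex processing cost)
E = 162 (edge examination cost)
Total operations proportional to V + E = 148 + 162 = 310


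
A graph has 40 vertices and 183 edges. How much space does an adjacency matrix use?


Adjacency matrix: V x V grid of entries
Space = V^2 = 40^2 = 40 * 40 = 1600


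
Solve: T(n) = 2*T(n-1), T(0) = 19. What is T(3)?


Unrolling:
T(3) = 2*T(2) = 2^2*T(1) = ... = 2^3*T(0)
= 2^3 * 19
= 8 * 19 = 152


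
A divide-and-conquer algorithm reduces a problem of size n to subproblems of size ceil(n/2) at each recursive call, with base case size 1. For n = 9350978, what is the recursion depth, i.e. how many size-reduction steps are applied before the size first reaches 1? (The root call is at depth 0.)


Each step divides the size by 2 (rounding up); after k steps the size is ceil(n/2^k), which equals 1 exactly when 2^k >= n.
So the depth is the smallest k with 2^k >= 9350978, i.e. ceil(log_2(9350978)).
2^23 = 8388608 < 9350978 <= 16777216 = 2^24
Recursion depth = 24


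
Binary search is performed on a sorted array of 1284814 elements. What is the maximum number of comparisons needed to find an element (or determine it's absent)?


Binary search halves the search space each comparison:
  Step 1: search space = 1284814 -> 642407
  Step 2: search space = 642407 -> 321203
  Step 3: search space = 321203 -> 160601
  Step 4: search space = 160601 -> 80300
  Step 5: search space = 80300 -> 40150
  Step 6: search space = 40150 -> 20075
  Step 7: search space = 20075 -> 10037
  Step 8: search space = 10037 -> 5018
  Step 9: search space = 5018 -> 2509
  Step 10: search space = 2509 -> 1254
  Step 11: search space = 1254 -> 627
  Step 12: search space = 627 -> 313
  Step 13: search space = 313 -> 156
  Step 14: search space = 156 -> 78
  Step 15: search space = 78 -> 39
  Step 16: search space = 39 -> 19
  Step 17: search space = 19 -> 9
  Step 18: search space = 9 -> 4
  Step 19: search space = 4 -> 2
  Step 20: search space = 2 -> 1
  Step 21: search space = 1 (final check)
Maximum comparisons = floor(log2(1284814)) + 1 = 20 + 1 = 21


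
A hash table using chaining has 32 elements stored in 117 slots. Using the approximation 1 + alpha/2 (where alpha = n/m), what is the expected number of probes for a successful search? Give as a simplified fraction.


Load factor alpha = n/m = 32/117
Expected probes = 1 + alpha/2 = 1 + 32/(2*117)
= 1 + 32/234
= 234/234 + 32/234
= 266/234
Simplify: 133/117


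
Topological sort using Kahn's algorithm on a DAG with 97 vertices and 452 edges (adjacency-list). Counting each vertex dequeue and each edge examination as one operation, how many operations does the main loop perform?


Kahn's algorithm:
  1. Compute in-degrees: O(V + E)
  2. Process queue: each vertex dequeued once (O(V))
     each edge examined once (O(E))
Total = V + E = 97 + 452 = 549


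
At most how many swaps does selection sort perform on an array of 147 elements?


Each of the 146 passes places one element in its final position.
Pass 1: swap minimum into position 0
Pass 2: swap minimum of remaining into position 1
...
Pass 146: last two elements, one swap
Maximum swaps = 147 - 1 = 146


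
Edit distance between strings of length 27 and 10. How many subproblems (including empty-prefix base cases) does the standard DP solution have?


The table includes base cases (empty prefixes).
Rows: (m+1) = 28
Columns: (n+1) = 11
Total = 28 * 11 = 308


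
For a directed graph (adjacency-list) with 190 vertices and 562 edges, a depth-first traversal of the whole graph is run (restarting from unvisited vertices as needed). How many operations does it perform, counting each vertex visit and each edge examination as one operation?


A full DFS traversal visits each vertex once and examines each edge once.
V = 190
E = 562
Sum = 190 + 562 = 752


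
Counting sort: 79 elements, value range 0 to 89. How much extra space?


n = 79 (output array)
k = 90 (count array for 90 distinct values)
Extra space = 79 + 90 = 169


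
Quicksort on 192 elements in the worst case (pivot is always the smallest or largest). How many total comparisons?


In the worst case, each partition step picks the worst pivot:
  Partition 1: 191 comparisons (n-1 elements to compare)
  Partition 2: 190 comparisons
  Partition 3: 189 comparisons
  Partition 4: 188 comparisons
  Partition 5: 187 comparisons
  ...
  Last partition: 0 comparisons
Total = (n-1) + (n-2) + ... + 1 + 0 = n*(n-1)/2
= 192*191/2 = 18336


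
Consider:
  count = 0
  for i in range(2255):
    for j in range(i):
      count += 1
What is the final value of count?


For each i, the inner loop runs i times:
  i=0: inner runs 0 times
  i=1: inner runs 1 time
  i=2: inner runs 2 times
  i=3: inner runs 3 times
  i=4: inner runs 4 times
  i=5: inner runs 5 times
  i=6: inner runs 6 times
  i=7: inner runs 7 times
  ...
Total = 0 + 1 + 2 + ... + 2254 = 2255*(2255-1)/2 = 2541385


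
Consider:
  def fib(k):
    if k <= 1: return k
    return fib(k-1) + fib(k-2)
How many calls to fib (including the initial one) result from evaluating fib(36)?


Let C(m) = total calls to evaluate fib(m). Then C(0)=C(1)=1, and
C(m) = 1 + C(m-1) + C(m-2) for m >= 2.
Build the table (each entry = 1 + previous two):
  C(0) = 1
  C(1) = 1
  C(2) = 1 + 1 + 1 = 3
  C(3) = 1 + 3 + 1 = 5
  C(4) = 1 + 5 + 3 = 9
  C(5) = 1 + 9 + 5 = 15
  C(6) = 1 + 15 + 9 = 25
  C(7) = 1 + 25 + 15 = 41
  C(8) = 1 + 41 + 25 = 67
  C(9) = 1 + 67 + 41 = 109
  C(10) = 1 + 109 + 67 = 177
  C(11) = 1 + 177 + 109 = 287
  C(12) = 1 + 287 + 177 = 465
  C(13) = 1 + 465 + 287 = 753
  C(14) = 1 + 753 + 465 = 1219
  C(15) = 1 + 1219 + 753 = 1973
  C(16) = 1 + 1973 + 1219 = 3193
  C(17) = 1 + 3193 + 1973 = 5167
  C(18) = 1 + 5167 + 3193 = 8361
  C(19) = 1 + 8361 + 5167 = 13529
  C(20) = 1 + 13529 + 8361 = 21891
  C(21) = 1 + 21891 + 13529 = 35421
  C(22) = 1 + 35421 + 21891 = 57313
  C(23) = 1 + 57313 + 35421 = 92735
  C(24) = 1 + 92735 + 57313 = 150049
  C(25) = 1 + 150049 + 92735 = 242785
  C(26) = 1 + 242785 + 150049 = 392835
  C(27) = 1 + 392835 + 242785 = 635621
  C(28) = 1 + 635621 + 392835 = 1028457
  C(29) = 1 + 1028457 + 635621 = 1664079
  C(30) = 1 + 1664079 + 1028457 = 2692537
  C(31) = 1 + 2692537 + 1664079 = 4356617
  C(32) = 1 + 4356617 + 2692537 = 7049155
  C(33) = 1 + 7049155 + 4356617 = 11405773
  C(34) = 1 + 11405773 + 7049155 = 18454929
  C(35) = 1 + 18454929 + 11405773 = 29860703
  C(36) = 1 + 29860703 + 18454929 = 48315633
Total calls for fib(36) = 48315633


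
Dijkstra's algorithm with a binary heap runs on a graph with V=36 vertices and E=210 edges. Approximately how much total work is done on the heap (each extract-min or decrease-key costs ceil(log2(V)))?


Dijkstra with a binary heap: each vertex is extracted once, each edge may relax once.
Each heap operation costs O(log V).
V + E = 36 + 210 = 246
ceil(log2(36)) = 6 (since 2^5 = 32 < 36 <= 64 = 2^6)
Total heap work = (V+E) * ceil(log2(V)) = 246 * 6 = 1476


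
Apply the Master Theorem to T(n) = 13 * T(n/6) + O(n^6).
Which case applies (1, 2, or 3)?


The Master Theorem: T(n) = a*T(n/b) + O(n^c)
  a = 13, b = 6, c = 6
log_b(a) = log_6(13) ~ 1.432
Compare b^c with a: 6^6 = 46656 > 13, so c > log_b(a).
Since c > log_b(a), Case 3 applies.
T(n) = O(n^6)
Master Theorem case = 3


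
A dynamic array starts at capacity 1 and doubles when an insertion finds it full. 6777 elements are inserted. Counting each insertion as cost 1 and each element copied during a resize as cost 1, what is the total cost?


n = 6777
Insertion costs: 6777
Resizes copy 1, 2, 4, ... up to the largest power of 2 that is <= n-1 = 6776, i.e. 4096.
Copy costs = 1 + 2 + 4 + 8 + 16 + 32 + 64 + 128 + 256 + 512 + 1024 + 2048 + 4096 = 8191
Total = 6777 + 8191 = 14968


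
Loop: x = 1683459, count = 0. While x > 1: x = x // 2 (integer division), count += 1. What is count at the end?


The variable x halves each step:
x = 1683459 -> 841729 -> 420864 -> 210432 -> 105216 -> 52608 -> 26304 -> 13152 -> 6576 -> 3288 -> 1644 -> 822 -> 411 -> 205 -> 102 -> 51 -> 25 -> 12 -> 6 -> 3 -> 1
Number of halvings = floor(log2(1683459)) = 20


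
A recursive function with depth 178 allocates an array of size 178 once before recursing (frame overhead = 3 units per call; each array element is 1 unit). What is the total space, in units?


Array allocation: 178 units (allocated once)
Stack frames: 178 deep * 3 per frame = 534 units
Total = 178 + 534 = 712


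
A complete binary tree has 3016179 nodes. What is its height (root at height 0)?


In a complete binary tree, level k holds nodes 2^k .. 2^(k+1)-1 (1-indexed).
Height = floor(log2(n)) = floor(log2(3016179)) = 21
Check: 2^21 = 2097152 <= 3016179 < 4194304 = 2^22


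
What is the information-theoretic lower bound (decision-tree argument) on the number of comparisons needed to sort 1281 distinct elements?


A binary decision tree of height h has at most 2^h leaves and needs at least n! of them, so h >= ceil(log2(n!)).
1281! is far too large to multiply out, so use Stirling's series:
  ln(n!) ~ n ln n - n + (1/2) ln(2 pi n) + 1/(12n)  (error below 1/(360 n^3), negligible here)
  ln(1281) = 7.1553963
  n ln n = 1281 * 7.1553963 = 9166.0627
  (1/2) ln(2 pi * 1281) = (1/2) ln(8048.7604) = 4.4966
  1/(12*1281) = 0.0001
  ln(1281!) ~ 9166.0627 - 1281 + 4.4966 + 0.0001 = 7889.5594
Convert to base 2: log2(1281!) = 7889.5594 / ln 2 = 7889.5594 / 0.69314718 = 11382.2282
ceil(11382.2282) = 11383


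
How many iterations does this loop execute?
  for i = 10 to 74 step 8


The loop variable i takes values starting at 10 and increments by 8 each iteration.
Sequence: i = 10, 18, 26, 34, 42, 50, 58, 66, 74
The upper bound 74 is inclusive, so the count is floor((last - first) / step) + 1:
floor((74 - 10) / 8) + 1 = floor(64/8) + 1 = 8 + 1 = 9


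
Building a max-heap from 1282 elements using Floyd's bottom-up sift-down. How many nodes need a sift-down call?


In a heap of 1282 elements (0-indexed array):
  Last element index: 1281
  Parent of last element: floor((1281 - 1) / 2) = 640
  Internal nodes: indices 0 to 640
  Count = floor(1282/2) = 641


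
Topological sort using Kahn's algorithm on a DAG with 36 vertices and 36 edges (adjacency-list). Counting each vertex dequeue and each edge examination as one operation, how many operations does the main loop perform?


Kahn's algorithm:
  1. Compute in-degrees: O(V + E)
  2. Process queue: each vertex dequeued once (O(V))
     each edge examined once (O(E))
Total = V + E = 36 + 36 = 72


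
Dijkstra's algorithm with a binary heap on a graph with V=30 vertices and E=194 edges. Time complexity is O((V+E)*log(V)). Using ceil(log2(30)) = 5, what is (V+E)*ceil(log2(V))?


Dijkstra with a binary heap: each vertex is extracted once, each edge may relax once.
Each heap operation costs O(log V).
V + E = 30 + 194 = 224
ceil(log2(30)) = 5 (since 2^4 = 16 < 30 <= 32 = 2^5)
Total heap work = (V+E) * ceil(log2(V)) = 224 * 5 = 1120


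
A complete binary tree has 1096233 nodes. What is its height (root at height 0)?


In a complete binary tree, level k holds nodes 2^k .. 2^(k+1)-1 (1-indexed).
Height = floor(log2(n)) = floor(log2(1096233)) = 20
Check: 2^20 = 1048576 <= 1096233 < 2097152 = 2^21


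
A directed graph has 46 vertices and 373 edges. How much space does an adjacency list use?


Adjacency list: one list head per vertex + one entry per edge
Vertex heads: 46
Edge entries: 373
Total = 46 + 373 = 419


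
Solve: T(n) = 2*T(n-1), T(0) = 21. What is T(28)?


Unrolling:
T(28) = 2*T(27) = 2^2*T(26) = ... = 2^28*T(0)
= 2^28 * 21
= 268435456 * 21 = 5637144576


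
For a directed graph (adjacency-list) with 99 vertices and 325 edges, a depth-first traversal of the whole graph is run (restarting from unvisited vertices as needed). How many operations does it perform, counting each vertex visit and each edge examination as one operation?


A full DFS traversal visits each vertex once and examines each edge once.
V = 99
E = 325
Sum = 99 + 325 = 424


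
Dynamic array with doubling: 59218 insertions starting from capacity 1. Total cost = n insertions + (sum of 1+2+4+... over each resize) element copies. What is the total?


n = 59218
Insertion costs: 59218
Resizes copy 1, 2, 4, ... up to the largest power of 2 that is <= n-1 = 59217, i.e. 32768.
Copy costs = 1 + 2 + 4 + 8 + 16 + 32 + 64 + 128 + 256 + 512 + 1024 + 2048 + 4096 + 8192 + 16384 + 32768 = 65535
Total = 59218 + 65535 = 124753


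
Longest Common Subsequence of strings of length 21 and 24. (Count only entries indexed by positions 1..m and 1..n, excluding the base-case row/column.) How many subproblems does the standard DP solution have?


DP table indexed by positions in both strings.
First string: 21 positions
Second string: 24 positions
Total = 21 * 24 = 504


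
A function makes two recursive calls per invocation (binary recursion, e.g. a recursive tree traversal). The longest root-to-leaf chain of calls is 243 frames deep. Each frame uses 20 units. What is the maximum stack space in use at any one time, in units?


Binary recursion: the two calls run one after the other, so only one root-to-leaf chain of frames is on the stack at a time.
Maximum depth (longest chain) = 243 frames
Each frame = 20 units
Max stack space = 243 * 20 = 4860


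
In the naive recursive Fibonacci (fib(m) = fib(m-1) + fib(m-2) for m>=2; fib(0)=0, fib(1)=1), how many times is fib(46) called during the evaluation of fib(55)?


Let N(m) = number of times fib(m) is called while evaluating fib(55).
N(55) = 1 (the initial call).
N(54) = 1 (only fib(55) calls it).
For 1 <= m <= 53: fib(m) is called by fib(m+1) and fib(m+2), so
  N(m) = N(m+1) + N(m+2).
fib(0) is called only by fib(2), so N(0) = N(2).
Walk down from m=55:
  N(55)=1, N(54)=1, N(53)=2, N(52)=3, N(51)=5, N(50)=8, N(49)=13, N(48)=21, N(47)=34, N(46)=55
N(46) = 55


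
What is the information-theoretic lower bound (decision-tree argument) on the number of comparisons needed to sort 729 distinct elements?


A binary decision tree of height h has at most 2^h leaves and needs at least n! of them, so h >= ceil(log2(n!)).
729! is far too large to multiply out, so use Stirling's series:
  ln(n!) ~ n ln n - n + (1/2) ln(2 pi n) + 1/(12n)  (error below 1/(360 n^3), negligible here)
  ln(729) = 6.5916737
  n ln n = 729 * 6.5916737 = 4805.3301
  (1/2) ln(2 pi * 729) = (1/2) ln(4580.4421) = 4.2148
  1/(12*729) = 0.0001
  ln(729!) ~ 4805.3301 - 729 + 4.2148 + 0.0001 = 4080.5450
Convert to base 2: log2(729!) = 4080.5450 / ln 2 = 4080.5450 / 0.69314718 = 5886.9820
ceil(5886.9820) = 5887


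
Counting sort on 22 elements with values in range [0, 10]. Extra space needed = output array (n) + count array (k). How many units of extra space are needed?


Output array size: 22 (to store sorted result)
Count array size: 11 (one slot per possible value, range 0 to 10)
Total extra space = 22 + 11 = 33


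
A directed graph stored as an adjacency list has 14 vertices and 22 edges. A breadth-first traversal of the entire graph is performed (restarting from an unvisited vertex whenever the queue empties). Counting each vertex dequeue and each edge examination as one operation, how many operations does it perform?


A full BFS traversal dequeues each vertex once and examines each edge once.
Vertex visits: 14
Edge visits: 22
V + E = 14 + 22 = 36


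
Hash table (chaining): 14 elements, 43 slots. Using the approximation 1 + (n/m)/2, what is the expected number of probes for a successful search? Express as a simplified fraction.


Computing expected probes:
alpha = 14/43
= 1 + alpha/2
= 1 + 14/(2*43)
= (2*43 + 14) / (2*43)
= 100/86 = 50/43


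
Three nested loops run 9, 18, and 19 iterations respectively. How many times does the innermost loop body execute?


Loop 1 (outermost): 9 iterations
Loop 2 (middle): 18 iterations per outer
Loop 3 (innermost): 19 iterations per middle
Total = 9 * 18 * 19 = 3078


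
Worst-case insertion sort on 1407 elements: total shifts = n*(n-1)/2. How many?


Sum of shifts = 1 + 2 + 3 + ... + 1406
= 1407 * 1406 / 2
= 1978242 / 2
= 989121


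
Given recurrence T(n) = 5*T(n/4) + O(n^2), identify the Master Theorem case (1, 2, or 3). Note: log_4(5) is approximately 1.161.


Master Theorem parameters: a=5, b=4, c=2
log_b(a) = 1.161
Compare b^c with a: 4^2 = 16 > 5, so c > log_b(a).
Comparing c=2 vs log_b(a)=1.161:
2 > 1.161 => Case 3
Result: T(n) = O(n^2)
Master Theorem case = 3


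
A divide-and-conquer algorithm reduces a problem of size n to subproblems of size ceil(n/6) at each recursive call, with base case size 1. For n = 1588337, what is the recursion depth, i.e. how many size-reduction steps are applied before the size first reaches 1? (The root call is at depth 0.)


Each step divides the size by 6 (rounding up); after k steps the size is ceil(n/6^k), which equals 1 exactly when 6^k >= n.
So the depth is the smallest k with 6^k >= 1588337, i.e. ceil(log_6(1588337)).
6^7 = 279936 < 1588337 <= 1679616 = 6^8
Recursion depth = 8


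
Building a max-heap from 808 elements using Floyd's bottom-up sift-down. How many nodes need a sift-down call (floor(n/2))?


In a heap of 808 elements (0-indexed array):
  Last element index: 807
  Parent of last element: floor((807 - 1) / 2) = 403
  Internal nodes: indices 0 to 403
  Count = floor(808/2) = 404


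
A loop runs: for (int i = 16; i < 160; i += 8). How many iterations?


Loop starts at i = 16, increments by 8, stops when i >= 160.
Number of iterations = ceil((160 - 16) / 8)
= ceil(144 / 8)
= 18


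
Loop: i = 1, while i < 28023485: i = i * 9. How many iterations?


i multiplies by 9 each step:
i = 1 -> 9 -> 81 -> 729 -> 6561 -> 59049 -> 531441 -> 4782969 -> 43046721 (stop)
Iterations = ceil(log_9(28023485)) = 8


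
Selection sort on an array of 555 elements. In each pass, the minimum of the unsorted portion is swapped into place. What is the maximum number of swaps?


Selection sort performs one swap per pass:
  Pass 1: find min in positions 0 to 554, swap with position 0
  Pass 2: find min in positions 1 to 554, swap with position 1
  Pass 3: find min in positions 2 to 554, swap with position 2
  Pass 4: find min in positions 3 to 554, swap with position 3
  Pass 5: find min in positions 4 to 554, swap with position 4
  ... (549 more passes)
Total passes (and swaps) = n - 1 = 555 - 1 = 554


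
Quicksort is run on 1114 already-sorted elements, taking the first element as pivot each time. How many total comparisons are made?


Sum of comparisons per partition:
1113 + 1112 + ... + 1 + 0
= 1114 * (1114 - 1) / 2
= 1114 * 1113 / 2
= 619941


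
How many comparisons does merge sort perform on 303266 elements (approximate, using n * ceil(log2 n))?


Recursion depth: ceil(log2(303266)) = 19
Each recursion level merges n = 303266 elements
Total = 303266 * 19 = 5762054


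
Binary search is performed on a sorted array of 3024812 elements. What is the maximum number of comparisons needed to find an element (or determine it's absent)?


Binary search halves the search space each comparison:
  Step 1: search space = 3024812 -> 1512406
  Step 2: search space = 1512406 -> 756203
  Step 3: search space = 756203 -> 378101
  Step 4: search space = 378101 -> 189050
  Step 5: search space = 189050 -> 94525
  Step 6: search space = 94525 -> 47262
  Step 7: search space = 47262 -> 23631
  Step 8: search space = 23631 -> 11815
  Step 9: search space = 11815 -> 5907
  Step 10: search space = 5907 -> 2953
  Step 11: search space = 2953 -> 1476
  Step 12: search space = 1476 -> 738
  Step 13: search space = 738 -> 369
  Step 14: search space = 369 -> 184
  Step 15: search space = 184 -> 92
  Step 16: search space = 92 -> 46
  Step 17: search space = 46 -> 23
  Step 18: search space = 23 -> 11
  Step 19: search space = 11 -> 5
  Step 20: search space = 5 -> 2
  Step 21: search space = 2 -> 1
  Step 22: search space = 1 (final check)
Maximum comparisons = floor(log2(3024812)) + 1 = 21 + 1 = 22


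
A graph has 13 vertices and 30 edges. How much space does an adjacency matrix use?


Adjacency matrix: V x V grid of entries
Space = V^2 = 13^2 = 13 * 13 = 169


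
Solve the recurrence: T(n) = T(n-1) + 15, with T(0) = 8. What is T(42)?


Unrolling the recurrence:
T(42) = T(41) + 15
       = T(40) + 15 + 15
       = T(39) + 15*3
       ...
       = T(0) + 15*42
       = 8 + 630 = 638


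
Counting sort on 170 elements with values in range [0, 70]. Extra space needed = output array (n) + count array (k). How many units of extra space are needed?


Output array size: 170 (to store sorted result)
Count array size: 71 (one slot per possible value, range 0 to 70)
Total extra space = 170 + 71 = 241


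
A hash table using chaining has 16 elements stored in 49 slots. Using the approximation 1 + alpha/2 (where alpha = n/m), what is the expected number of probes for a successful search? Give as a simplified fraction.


Load factor alpha = n/m = 16/49
Expected probes = 1 + alpha/2 = 1 + 16/(2*49)
= 1 + 16/98
= 98/98 + 16/98
= 114/98
Simplify: 57/49


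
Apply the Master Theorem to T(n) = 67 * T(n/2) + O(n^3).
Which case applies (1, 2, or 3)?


The Master Theorem: T(n) = a*T(n/b) + O(n^c)
  a = 67, b = 2, c = 3
log_b(a) = log_2(67) ~ 6.066
Compare b^c with a: 2^3 = 8 < 67, so c < log_b(a).
Since c < log_b(a), Case 1 applies.
T(n) = O(n^(log_2 67)) ~ O(n^6.066)
Master Theorem case = 1


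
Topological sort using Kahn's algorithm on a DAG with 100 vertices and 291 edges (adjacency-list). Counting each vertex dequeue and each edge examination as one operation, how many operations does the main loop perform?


Kahn's algorithm:
  1. Compute in-degrees: O(V + E)
  2. Process queue: each vertex dequeued once (O(V))
     each edge examined once (O(E))
Total = V + E = 100 + 291 = 391


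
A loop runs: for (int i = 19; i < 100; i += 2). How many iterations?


Loop starts at i = 19, increments by 2, stops when i >= 100.
Number of iterations = ceil((100 - 19) / 2)
= ceil(81 / 2)
= 41


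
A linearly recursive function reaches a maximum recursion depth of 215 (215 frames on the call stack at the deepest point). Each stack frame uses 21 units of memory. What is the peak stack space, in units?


Maximum recursion depth = 215 frames
Memory per frame = 21 units
Total stack space = depth * frame_size
= 215 * 21 = 4515


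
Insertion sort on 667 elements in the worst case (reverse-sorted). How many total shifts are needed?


In the worst case (reverse-sorted), each element shifts past all previous:
  Element 1: 1 shifts
  Element 2: 2 shifts
  Element 3: 3 shifts
  Element 4: 4 shifts
  Element 5: 5 shifts
  ...
  Element 666: 666 shifts
Total = 1 + 2 + ... + 666
= 667*(667-1)/2 = 222111


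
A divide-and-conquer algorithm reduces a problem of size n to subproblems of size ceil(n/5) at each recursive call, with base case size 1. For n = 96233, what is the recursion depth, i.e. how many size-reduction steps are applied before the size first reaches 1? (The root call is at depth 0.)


Each step divides the size by 5 (rounding up); after k steps the size is ceil(n/5^k), which equals 1 exactly when 5^k >= n.
So the depth is the smallest k with 5^k >= 96233, i.e. ceil(log_5(96233)).
5^7 = 78125 < 96233 <= 390625 = 5^8
Recursion depth = 8


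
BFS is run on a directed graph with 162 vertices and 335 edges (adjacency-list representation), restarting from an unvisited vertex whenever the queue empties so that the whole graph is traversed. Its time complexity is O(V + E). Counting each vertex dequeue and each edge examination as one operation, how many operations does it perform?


A full BFS traversal dequeues each vertex exactly once and examines each directed edge exactly once.
V = 162 (vertex processing cost)
E = 335 (edge examination cost)
Total operations proportional to V + E = 162 + 335 = 497


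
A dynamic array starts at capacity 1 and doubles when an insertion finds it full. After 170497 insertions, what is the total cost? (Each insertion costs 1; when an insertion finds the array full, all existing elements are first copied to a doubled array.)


Insertion cost: 170497 (one per element)
Resizes occur just before inserting elements 2, 3, 5, 9, ...
Elements copied at each resize: 1 + 2 + 4 + 8 + 16 + 32 + 64 + 128 + 256 + 512 + 1024 + 2048 + 4096 + 8192 + 16384 + 32768 + 65536 + 131072
Sum of copies = 262143 (geometric series: 2^k - 1)
Total = 170497 + 262143 = 432640


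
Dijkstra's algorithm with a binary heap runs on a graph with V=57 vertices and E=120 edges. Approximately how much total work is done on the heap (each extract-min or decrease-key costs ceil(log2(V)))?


Dijkstra with a binary heap: each vertex is extracted once, each edge may relax once.
Each heap operation costs O(log V).
V + E = 57 + 120 = 177
ceil(log2(57)) = 6 (since 2^5 = 32 < 57 <= 64 = 2^6)
Total heap work = (V+E) * ceil(log2(V)) = 177 * 6 = 1062


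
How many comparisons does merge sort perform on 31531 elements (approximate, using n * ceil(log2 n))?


Recursion depth: ceil(log2(31531)) = 15
Each recursion level merges n = 31531 elements
Total = 31531 * 15 = 472965


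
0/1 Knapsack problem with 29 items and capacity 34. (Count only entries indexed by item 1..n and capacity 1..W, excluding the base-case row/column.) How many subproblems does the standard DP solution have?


The DP table is indexed by (item, capacity).
Rows: 29 items
Columns: 34 capacity values (1 to W)
Total subproblems = 29 * 34 = 986


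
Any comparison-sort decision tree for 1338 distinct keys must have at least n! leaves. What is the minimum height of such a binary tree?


A binary decision tree of height h has at most 2^h leaves and needs at least n! of them, so h >= ceil(log2(n!)).
1338! is far too large to multiply out, so use Stirling's series:
  ln(n!) ~ n ln n - n + (1/2) ln(2 pi n) + 1/(12n)  (error below 1/(360 n^3), negligible here)
  ln(1338) = 7.1989312
  n ln n = 1338 * 7.1989312 = 9632.1699
  (1/2) ln(2 pi * 1338) = (1/2) ln(8406.9019) = 4.5184
  1/(12*1338) = 0.0001
  ln(1338!) ~ 9632.1699 - 1338 + 4.5184 + 0.0001 = 8298.6884
Convert to base 2: log2(1338!) = 8298.6884 / ln 2 = 8298.6884 / 0.69314718 = 11972.4766
ceil(11972.4766) = 11973


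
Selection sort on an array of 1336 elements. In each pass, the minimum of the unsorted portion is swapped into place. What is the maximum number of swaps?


Selection sort performs one swap per pass:
  Pass 1: find min in positions 0 to 1335, swap with position 0
  Pass 2: find min in positions 1 to 1335, swap with position 1
  Pass 3: find min in positions 2 to 1335, swap with position 2
  Pass 4: find min in positions 3 to 1335, swap with position 3
  Pass 5: find min in positions 4 to 1335, swap with position 4
  ... (1330 more passes)
Total passes (and swaps) = n - 1 = 1336 - 1 = 1335


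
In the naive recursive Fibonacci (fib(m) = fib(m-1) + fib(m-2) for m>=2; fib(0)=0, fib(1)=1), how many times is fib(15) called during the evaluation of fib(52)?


Let N(m) = number of times fib(m) is called while evaluating fib(52).
N(52) = 1 (the initial call).
N(51) = 1 (only fib(52) calls it).
For 1 <= m <= 50: fib(m) is called by fib(m+1) and fib(m+2), so
  N(m) = N(m+1) + N(m+2).
fib(0) is called only by fib(2), so N(0) = N(2).
Walk down from m=52:
  N(52)=1, N(51)=1, N(50)=2, N(49)=3, N(48)=5, N(47)=8, N(46)=13, N(45)=21, N(44)=34, N(43)=55, N(42)=89, N(41)=144, N(40)=233, N(39)=377, N(38)=610, N(37)=987, N(36)=1597, N(35)=2584, N(34)=4181, N(33)=6765, N(32)=10946, N(31)=17711, N(30)=28657, N(29)=46368, N(28)=75025, N(27)=121393, N(26)=196418, N(25)=317811, N(24)=514229, N(23)=832040, N(22)=1346269, N(21)=2178309, N(20)=3524578, N(19)=5702887, N(18)=9227465, N(17)=14930352, N(16)=24157817, N(15)=39088169
N(15) = 39088169


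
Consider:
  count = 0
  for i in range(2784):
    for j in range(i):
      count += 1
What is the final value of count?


For each i, the inner loop runs i times:
  i=0: inner runs 0 times
  i=1: inner runs 1 time
  i=2: inner runs 2 times
  i=3: inner runs 3 times
  i=4: inner runs 4 times
  i=5: inner runs 5 times
  i=6: inner runs 6 times
  i=7: inner runs 7 times
  ...
Total = 0 + 1 + 2 + ... + 2783 = 2784*(2784-1)/2 = 3873936


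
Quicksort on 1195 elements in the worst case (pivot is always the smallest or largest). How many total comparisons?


In the worst case, each partition step picks the worst pivot:
  Partition 1: 1194 comparisons (n-1 elements to compare)
  Partition 2: 1193 comparisons
  Partition 3: 1192 comparisons
  Partition 4: 1191 comparisons
  Partition 5: 1190 comparisons
  ...
  Last partition: 0 comparisons
Total = (n-1) + (n-2) + ... + 1 + 0 = n*(n-1)/2
= 1195*1194/2 = 713415


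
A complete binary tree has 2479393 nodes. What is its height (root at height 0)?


In a complete binary tree, level k holds nodes 2^k .. 2^(k+1)-1 (1-indexed).
Height = floor(log2(n)) = floor(log2(2479393)) = 21
Check: 2^21 = 2097152 <= 2479393 < 4194304 = 2^22


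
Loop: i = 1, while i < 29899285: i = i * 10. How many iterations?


i multiplies by 10 each step:
i = 1 -> 10 -> 100 -> 1000 -> 10000 -> 100000 -> 1000000 -> 10000000 -> 100000000 (stop)
Iterations = ceil(log_10(29899285)) = 8


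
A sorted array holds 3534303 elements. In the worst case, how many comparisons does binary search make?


Halving sequence: 3534303 -> 1767151 -> 883575 -> 441787 -> 220893 -> 110446 -> 55223 -> 27611 -> 13805 -> 6902 -> 3451 -> 1725 -> 862 -> 431 -> 215 -> 107 -> 53 -> 26 -> 13 -> 6 -> 3 -> 1
Number of halvings = 21
Max comparisons = 21 + 1 = 22


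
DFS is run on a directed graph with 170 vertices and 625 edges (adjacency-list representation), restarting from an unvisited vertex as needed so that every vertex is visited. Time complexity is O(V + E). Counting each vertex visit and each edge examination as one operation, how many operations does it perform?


A full DFS traversal processes each vertex exactly once (push/pop on stack).
Each directed edge is examined once.
V = 170, E = 625
V + E = 795


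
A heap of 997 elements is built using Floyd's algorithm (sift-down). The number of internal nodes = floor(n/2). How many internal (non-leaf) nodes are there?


Leaf nodes occupy roughly half the array.
Sift-down is called for each internal node, starting from the last one.
Internal nodes = floor(n/2) = floor(997/2) = 498


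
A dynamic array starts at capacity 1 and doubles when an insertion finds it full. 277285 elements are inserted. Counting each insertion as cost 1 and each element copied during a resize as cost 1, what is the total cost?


n = 277285
Insertion costs: 277285
Resizes copy 1, 2, 4, ... up to the largest power of 2 that is <= n-1 = 277284, i.e. 262144.
Copy costs = 1 + 2 + 4 + 8 + 16 + 32 + 64 + 128 + 256 + 512 + 1024 + 2048 + 4096 + 8192 + 16384 + 32768 + 65536 + 131072 + 262144 = 524287
Total = 277285 + 524287 = 801572


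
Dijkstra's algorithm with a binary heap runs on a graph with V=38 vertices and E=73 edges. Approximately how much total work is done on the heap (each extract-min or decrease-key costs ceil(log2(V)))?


Dijkstra with a binary heap: each vertex is extracted once, each edge may relax once.
Each heap operation costs O(log V).
V + E = 38 + 73 = 111
ceil(log2(38)) = 6 (since 2^5 = 32 < 38 <= 64 = 2^6)
Total heap work = (V+E) * ceil(log2(V)) = 111 * 6 = 666


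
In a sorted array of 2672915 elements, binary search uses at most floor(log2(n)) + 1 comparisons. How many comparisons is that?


Halving sequence: 2672915 -> 1336457 -> 668228 -> 334114 -> 167057 -> 83528 -> 41764 -> 20882 -> 10441 -> 5220 -> 2610 -> 1305 -> 652 -> 326 -> 163 -> 81 -> 40 -> 20 -> 10 -> 5 -> 2 -> 1
Number of halvings = 21
Max comparisons = 21 + 1 = 22


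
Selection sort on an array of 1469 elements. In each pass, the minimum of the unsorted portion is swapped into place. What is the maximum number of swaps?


Selection sort performs one swap per pass:
  Pass 1: find min in positions 0 to 1468, swap with position 0
  Pass 2: find min in positions 1 to 1468, swap with position 1
  Pass 3: find min in positions 2 to 1468, swap with position 2
  Pass 4: find min in positions 3 to 1468, swap with position 3
  Pass 5: find min in positions 4 to 1468, swap with position 4
  ... (1463 more passes)
Total passes (and swaps) = n - 1 = 1469 - 1 = 1468


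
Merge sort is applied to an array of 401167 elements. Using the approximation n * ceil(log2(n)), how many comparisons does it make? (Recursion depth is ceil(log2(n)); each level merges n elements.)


Merge sort divides the array into halves recursively.
Number of levels = ceil(log2(401167)) = 19
At each level, approximately n = 401167 comparisons are needed for merging.
Total comparisons ~ n * ceil(log2(n)) = 401167 * 19 = 7622173


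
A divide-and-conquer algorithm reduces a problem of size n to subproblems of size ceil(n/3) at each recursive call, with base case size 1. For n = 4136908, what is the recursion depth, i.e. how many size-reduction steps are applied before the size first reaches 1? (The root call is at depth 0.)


Each step divides the size by 3 (rounding up); after k steps the size is ceil(n/3^k), which equals 1 exactly when 3^k >= n.
So the depth is the smallest k with 3^k >= 4136908, i.e. ceil(log_3(4136908)).
3^13 = 1594323 < 4136908 <= 4782969 = 3^14
Recursion depth = 14


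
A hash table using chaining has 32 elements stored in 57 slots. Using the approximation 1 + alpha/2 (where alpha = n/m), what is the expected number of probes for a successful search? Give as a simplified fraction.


Load factor alpha = n/m = 32/57
Expected probes = 1 + alpha/2 = 1 + 32/(2*57)
= 1 + 32/114
= 114/114 + 32/114
= 146/114
Simplify: 73/57


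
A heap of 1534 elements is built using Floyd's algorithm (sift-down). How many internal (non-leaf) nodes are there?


Leaf nodes occupy roughly half the array.
Sift-down is called for each internal node, starting from the last one.
Internal nodes = floor(n/2) = floor(1534/2) = 767


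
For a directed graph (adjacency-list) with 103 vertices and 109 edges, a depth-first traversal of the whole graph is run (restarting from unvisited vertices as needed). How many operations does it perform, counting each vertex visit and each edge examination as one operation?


A full DFS traversal visits each vertex once and examines each edge once.
V = 103
E = 109
Sum = 103 + 109 = 212


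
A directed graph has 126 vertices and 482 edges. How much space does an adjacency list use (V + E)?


Adjacency list: one list head per vertex + one entry per edge
Vertex heads: 126
Edge entries: 482
Total = 126 + 482 = 608


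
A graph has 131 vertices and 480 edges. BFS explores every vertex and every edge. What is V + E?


A full BFS traversal dequeues each vertex once and examines each edge once.
Vertex visits: 131
Edge visits: 480
V + E = 131 + 480 = 611


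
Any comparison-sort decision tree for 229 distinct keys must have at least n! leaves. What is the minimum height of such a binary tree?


A binary decision tree of height h has at most 2^h leaves and needs at least n! of them, so h >= ceil(log2(n!)).
229! is far too large to multiply out, so use Stirling's series:
  ln(n!) ~ n ln n - n + (1/2) ln(2 pi n) + 1/(12n)  (error below 1/(360 n^3), negligible here)
  ln(229) = 5.4337220
  n ln n = 229 * 5.4337220 = 1244.3223
  (1/2) ln(2 pi * 229) = (1/2) ln(1438.8494) = 3.6358
  1/(12*229) = 0.0004
  ln(229!) ~ 1244.3223 - 229 + 3.6358 + 0.0004 = 1018.9585
Convert to base 2: log2(229!) = 1018.9585 / ln 2 = 1018.9585 / 0.69314718 = 1470.0464
ceil(1470.0464) = 1471


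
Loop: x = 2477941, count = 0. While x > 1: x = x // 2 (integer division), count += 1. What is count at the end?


The variable x halves each step:
x = 2477941 -> 1238970 -> 619485 -> 309742 -> 154871 -> 77435 -> 38717 -> 19358 -> 9679 -> 4839 -> 2419 -> 1209 -> 604 -> 302 -> 151 -> 75 -> 37 -> 18 -> 9 -> 4 -> 2 -> 1
Number of halvings = floor(log2(2477941)) = 21


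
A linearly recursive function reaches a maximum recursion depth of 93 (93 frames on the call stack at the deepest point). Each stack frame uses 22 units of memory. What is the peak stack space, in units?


Maximum recursion depth = 93 frames
Memory per frame = 22 units
Total stack space = depth * frame_size
= 93 * 22 = 2046


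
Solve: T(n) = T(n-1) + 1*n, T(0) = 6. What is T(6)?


Expanding the recurrence:
T(6) = T(5) + 1*6
       = T(4) + 1*5 + 1*6
       ...
       = T(0) + 1*(1 + 2 + ... + 6)
       = 6 + 1 * 6*7/2
       = 6 + 1 * 21
       = 6 + 21 = 27


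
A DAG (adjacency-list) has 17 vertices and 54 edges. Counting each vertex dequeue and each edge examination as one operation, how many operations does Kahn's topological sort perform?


V = 17 (vertex processing)
E = 54 (edge processing)
V + E = 17 + 54 = 71


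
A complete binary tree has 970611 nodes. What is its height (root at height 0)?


In a complete binary tree, level k holds nodes 2^k .. 2^(k+1)-1 (1-indexed).
Height = floor(log2(n)) = floor(log2(970611)) = 19
Check: 2^19 = 524288 <= 970611 < 1048576 = 2^20


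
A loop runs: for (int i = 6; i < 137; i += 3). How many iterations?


Loop starts at i = 6, increments by 3, stops when i >= 137.
Number of iterations = ceil((137 - 6) / 3)
= ceil(131 / 3)
= 44


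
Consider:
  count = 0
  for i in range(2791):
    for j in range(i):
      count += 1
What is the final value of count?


For each i, the inner loop runs i times:
  i=0: inner runs 0 times
  i=1: inner runs 1 time
  i=2: inner runs 2 times
  i=3: inner runs 3 times
  i=4: inner runs 4 times
  i=5: inner runs 5 times
  i=6: inner runs 6 times
  i=7: inner runs 7 times
  ...
Total = 0 + 1 + 2 + ... + 2790 = 2791*(2791-1)/2 = 3893445


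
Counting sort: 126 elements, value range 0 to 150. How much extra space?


n = 126 (output array)
k = 151 (count array for 151 distinct values)
Extra space = 126 + 151 = 277
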